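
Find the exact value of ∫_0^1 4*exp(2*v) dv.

-2 + 2*exp(2)

An antiderivative is F(v) = 2*exp(2*v).
Then F(1) - F(0) = (2*exp(2)) - (2) = -2 + 2*exp(2).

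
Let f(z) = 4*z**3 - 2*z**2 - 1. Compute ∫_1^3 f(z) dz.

By the power rule, an antiderivative is F(z) = z**4 - 2*z**3/3 - z.
Then F(3) - F(1) = (60) - (-2/3) = 182/3.

182/3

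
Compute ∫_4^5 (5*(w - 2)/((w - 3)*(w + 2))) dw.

Factor the denominator: w**2 - w - 6 = (w + 2)(w - 3).
Partial fractions: 5*(w - 2)/((w - 3)*(w + 2)) = 4/(w + 2) + 1/(w - 3).
An antiderivative is F(w) = log(w - 3) + 4*log(w + 2).
Then F(5) - F(4) = (log(2) + 4*log(7)) - (4*log(2) + 4*log(3)) = -4*log(3) - 3*log(2) + 4*log(7).

-4*log(3) - 3*log(2) + 4*log(7)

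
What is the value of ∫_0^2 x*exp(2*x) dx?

1/4 + 3*exp(4)/4

Integrate by parts once (u = x, dv = exp(2*x) dx).
An antiderivative is F(x) = (2*x - 1)*exp(2*x)/4.
Then F(2) - F(0) = (3*exp(4)/4) - (-1/4) = 1/4 + 3*exp(4)/4.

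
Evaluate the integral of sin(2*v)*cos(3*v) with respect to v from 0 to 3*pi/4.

-3*sqrt(2)/10 - 2/5

Use the identity sin(2*v)cos(3*v) = [sin(5*v) + sin(-v)]/2.
An antiderivative is F(v) = cos(v)/2 - cos(5*v)/10.
Then F(3*pi/4) - F(0) = (-3*sqrt(2)/10) - (2/5) = -3*sqrt(2)/10 - 2/5.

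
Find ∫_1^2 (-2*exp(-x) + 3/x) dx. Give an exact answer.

-2*exp(-1) + 2*exp(-2) + 3*log(2)

An antiderivative is F(x) = 3*log(x) + 2*exp(-x).
Then F(2) - F(1) = (2*exp(-2) + 3*log(2)) - (2*exp(-1)) = -2*exp(-1) + 2*exp(-2) + 3*log(2).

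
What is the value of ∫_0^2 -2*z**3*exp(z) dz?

Integrate by parts 3 times (u = z^3, dv = -2*exp(z) dz).
An antiderivative is F(z) = (-2*z**3 + 6*z**2 - 12*z + 12)*exp(z).
Then F(2) - F(0) = (-4*exp(2)) - (12) = -4*exp(2) - 12.

-4*exp(2) - 12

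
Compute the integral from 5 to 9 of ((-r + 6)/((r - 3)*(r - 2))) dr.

-4*log(7) + 7*log(3)

Factor the denominator: r**2 - 5*r + 6 = (r - 2)(r - 3).
Partial fractions: (-r + 6)/((r - 3)*(r - 2)) = -4/(r - 2) + 3/(r - 3).
An antiderivative is F(r) = 3*log(r - 3) - 4*log(r - 2).
Then F(9) - F(5) = (-4*log(7) + 3*log(2) + 3*log(3)) - (log(8/81)) = -4*log(7) + 7*log(3).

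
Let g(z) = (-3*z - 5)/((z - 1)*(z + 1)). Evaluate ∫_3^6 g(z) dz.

Factor the denominator: z**2 - 1 = (z + 1)(z - 1).
Partial fractions: (-3*z - 5)/((z - 1)*(z + 1)) = 1/(z + 1) - 4/(z - 1).
An antiderivative is F(z) = -4*log(z - 1) + log(z + 1).
Then F(6) - F(3) = (-4*log(5) + log(7)) - (-log(4)) = -4*log(5) + 2*log(2) + log(7).

-4*log(5) + 2*log(2) + log(7)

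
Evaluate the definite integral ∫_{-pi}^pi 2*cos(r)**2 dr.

Use the identity cos^2(r) = (1 + cos(2*r))/2.
An antiderivative is F(r) = r + sin(2*r)/2.
Then F(pi) - F(-pi) = (pi) - (-pi) = 2*pi.

2*pi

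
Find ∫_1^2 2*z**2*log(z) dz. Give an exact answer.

-14/9 + 16*log(2)/3

Integrate by parts once (u = ln z, dv = 2*z**2 dz).
An antiderivative is F(z) = 2*z**3*(3*log(z) - 1)/9.
Then F(2) - F(1) = (-16/9 + 16*log(2)/3) - (-2/9) = -14/9 + 16*log(2)/3.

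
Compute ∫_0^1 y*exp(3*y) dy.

1/9 + 2*exp(3)/9

Integrate by parts once (u = y, dv = exp(3*y) dy).
An antiderivative is F(y) = (3*y - 1)*exp(3*y)/9.
Then F(1) - F(0) = (2*exp(3)/9) - (-1/9) = 1/9 + 2*exp(3)/9.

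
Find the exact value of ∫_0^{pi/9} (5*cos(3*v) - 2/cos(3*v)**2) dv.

An antiderivative is F(v) = 5*sin(3*v)/3 - 2*tan(3*v)/3.
Then F(pi/9) - F(0) = (sqrt(3)/6) - (0) = sqrt(3)/6.

sqrt(3)/6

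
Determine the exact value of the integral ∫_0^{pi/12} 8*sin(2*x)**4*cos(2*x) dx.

Let u = sin(2*x), so du = 2*cos(2*x) dx. When x = 0, u = 0; when x = pi/12, u = 1/2.
The integral becomes 4·∫ u**4 du from 0 to 1/2, with antiderivative 4*u**5/5.
Back in x: F(x) = 4*sin(2*x)**5/5.
Then F(pi/12) - F(0) = (1/40) - (0) = 1/40.

1/40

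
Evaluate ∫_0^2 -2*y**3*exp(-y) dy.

-12 + 76*exp(-2)

Integrate by parts 3 times (u = y^3, dv = -2*exp(-y) dy).
An antiderivative is F(y) = (2*y**3 + 6*y**2 + 12*y + 12)*exp(-y).
Then F(2) - F(0) = (76*exp(-2)) - (12) = -12 + 76*exp(-2).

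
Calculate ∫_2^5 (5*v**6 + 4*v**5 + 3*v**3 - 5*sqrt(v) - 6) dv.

-50*sqrt(5)/3 + 20*sqrt(2)/3 + 1862697/28

By the power rule, an antiderivative is F(v) = 5*v**7/7 + 2*v**6/3 + 3*v**4/4 - 10*v**(3/2)/3 - 6*v.
Then F(5) - F(2) = (5599355/84 - 50*sqrt(5)/3) - (2816/21 - 20*sqrt(2)/3) = -50*sqrt(5)/3 + 20*sqrt(2)/3 + 1862697/28.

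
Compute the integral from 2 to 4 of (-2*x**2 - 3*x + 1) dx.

-160/3

By the power rule, an antiderivative is F(x) = -2*x**3/3 - 3*x**2/2 + x.
Then F(4) - F(2) = (-188/3) - (-28/3) = -160/3.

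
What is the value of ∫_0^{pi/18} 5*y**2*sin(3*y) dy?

Integrate by parts twice (u = y^2, dv = 5*sin(3*y) dy).
An antiderivative is F(y) = -5*y**2*cos(3*y)/3 + 10*y*sin(3*y)/9 + 10*cos(3*y)/27.
Then F(pi/18) - F(0) = (-5*sqrt(3)*pi**2/1944 + 5*pi/162 + 5*sqrt(3)/27) - (10/27) = -10/27 - 5*sqrt(3)*pi**2/1944 + 5*pi/162 + 5*sqrt(3)/27.

-10/27 - 5*sqrt(3)*pi**2/1944 + 5*pi/162 + 5*sqrt(3)/27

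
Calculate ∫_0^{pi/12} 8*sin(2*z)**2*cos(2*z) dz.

Let u = sin(2*z), so du = 2*cos(2*z) dz. When z = 0, u = 0; when z = pi/12, u = 1/2.
The integral becomes 4·∫ u**2 du from 0 to 1/2, with antiderivative 4*u**3/3.
Back in z: F(z) = 4*sin(2*z)**3/3.
Then F(pi/12) - F(0) = (1/6) - (0) = 1/6.

1/6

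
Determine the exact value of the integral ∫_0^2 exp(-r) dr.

An antiderivative is F(r) = -exp(-r).
Then F(2) - F(0) = (-exp(-2)) - (-1) = 1 - exp(-2).

1 - exp(-2)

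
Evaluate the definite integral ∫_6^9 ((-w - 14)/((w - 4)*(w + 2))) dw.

-3*log(5) - 3*log(2) + 2*log(11)

Factor the denominator: w**2 - 2*w - 8 = (w + 2)(w - 4).
Partial fractions: (-w - 14)/((w - 4)*(w + 2)) = 2/(w + 2) - 3/(w - 4).
An antiderivative is F(w) = -3*log(w - 4) + 2*log(w + 2).
Then F(9) - F(6) = (-3*log(5) + 2*log(11)) - (log(8)) = -3*log(5) - 3*log(2) + 2*log(11).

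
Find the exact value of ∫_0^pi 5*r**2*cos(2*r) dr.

5*pi/2

Integrate by parts twice (u = r^2, dv = 5*cos(2*r) dr).
An antiderivative is F(r) = 5*r**2*sin(2*r)/2 + 5*r*cos(2*r)/2 - 5*sin(2*r)/4.
Then F(pi) - F(0) = (5*pi/2) - (0) = 5*pi/2.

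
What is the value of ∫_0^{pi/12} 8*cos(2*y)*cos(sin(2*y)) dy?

4*sin(1/2)

Let u = sin(2*y), so du = 2*cos(2*y) dy. When y = 0, u = 0; when y = pi/12, u = 1/2.
The integral becomes 4·∫ cos(u) du from 0 to 1/2, with antiderivative 4*sin(u).
Back in y: F(y) = 4*sin(sin(2*y)).
Then F(pi/12) - F(0) = (4*sin(1/2)) - (0) = 4*sin(1/2).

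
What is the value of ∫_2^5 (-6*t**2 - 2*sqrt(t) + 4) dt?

By the power rule, an antiderivative is F(t) = -4*t**(3/2)/3 - 2*t**3 + 4*t.
Then F(5) - F(2) = (-230 - 20*sqrt(5)/3) - (-8 - 8*sqrt(2)/3) = -222 - 20*sqrt(5)/3 + 8*sqrt(2)/3.

-222 - 20*sqrt(5)/3 + 8*sqrt(2)/3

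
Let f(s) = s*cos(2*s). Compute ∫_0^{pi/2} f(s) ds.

-1/2

Integrate by parts once (u = s, dv = cos(2*s) ds).
An antiderivative is F(s) = s*sin(2*s)/2 + cos(2*s)/4.
Then F(pi/2) - F(0) = (-1/4) - (1/4) = -1/2.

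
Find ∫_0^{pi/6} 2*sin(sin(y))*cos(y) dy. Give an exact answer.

2 - 2*cos(1/2)

Let u = sin(y), so du = cos(y) dy. When y = 0, u = 0; when y = pi/6, u = 1/2.
The integral becomes 2·∫ sin(u) du from 0 to 1/2, with antiderivative -2*cos(u).
Back in y: F(y) = -2*cos(sin(y)).
Then F(pi/6) - F(0) = (-2*cos(1/2)) - (-2) = 2 - 2*cos(1/2).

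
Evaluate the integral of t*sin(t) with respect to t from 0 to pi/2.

Integrate by parts once (u = t, dv = sin(t) dt).
An antiderivative is F(t) = -t*cos(t) + sin(t).
Then F(pi/2) - F(0) = (1) - (0) = 1.

1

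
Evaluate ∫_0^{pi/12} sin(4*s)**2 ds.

Use the identity sin^2(4*s) = (1 - cos(8*s))/2.
An antiderivative is F(s) = s/2 - sin(8*s)/16.
Then F(pi/12) - F(0) = (-sqrt(3)/32 + pi/24) - (0) = -sqrt(3)/32 + pi/24.

-sqrt(3)/32 + pi/24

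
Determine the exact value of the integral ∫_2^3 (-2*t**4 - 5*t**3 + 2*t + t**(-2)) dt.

By the power rule, an antiderivative is F(t) = -2*t**5/5 - 5*t**4/4 + t**2 - 1/t.
Then F(3) - F(2) = (-11387/60) - (-293/10) = -9629/60.

-9629/60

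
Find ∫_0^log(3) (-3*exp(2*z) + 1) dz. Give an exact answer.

An antiderivative is F(z) = -3*exp(2*z)/2 + z.
Then F(log(3)) - F(0) = (-27/2 + log(3)) - (-3/2) = -12 + log(3).

-12 + log(3)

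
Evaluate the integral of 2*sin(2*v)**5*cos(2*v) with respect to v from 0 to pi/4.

1/6

Let u = sin(2*v), so du = 2*cos(2*v) dv. When v = 0, u = 0; when v = pi/4, u = 1.
The integral becomes ∫ u**5 du from 0 to 1, with antiderivative u**6/6.
Back in v: F(v) = sin(2*v)**6/6.
Then F(pi/4) - F(0) = (1/6) - (0) = 1/6.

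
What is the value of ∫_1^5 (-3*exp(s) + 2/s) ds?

An antiderivative is F(s) = -3*exp(s) + 2*log(s).
Then F(5) - F(1) = (-3*exp(5) + log(25)) - (-3*exp(1)) = -3*exp(5) + log(25) + 3*exp(1).

-3*exp(5) + log(25) + 3*exp(1)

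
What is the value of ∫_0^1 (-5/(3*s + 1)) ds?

-10*log(2)/3

An antiderivative is F(s) = -5*log(3*s + 1)/3.
Then F(1) - F(0) = (-10*log(2)/3) - (0) = -10*log(2)/3.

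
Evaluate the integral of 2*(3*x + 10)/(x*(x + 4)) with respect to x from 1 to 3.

Factor the denominator: x**2 + 4*x = (x + 4)x.
Partial fractions: 2*(3*x + 10)/(x*(x + 4)) = 1/(x + 4) + 5/x.
An antiderivative is F(x) = 5*log(x) + log(x + 4).
Then F(3) - F(1) = (log(7) + 5*log(3)) - (log(5)) = -log(5) + log(7) + 5*log(3).

-log(5) + log(7) + 5*log(3)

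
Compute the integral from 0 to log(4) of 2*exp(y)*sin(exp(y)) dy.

2*cos(1) - 2*cos(4)

Let u = exp(y), so du = exp(y) dy. When y = 0, u = 1; when y = log(4), u = 4.
The integral becomes 2·∫ sin(u) du from 1 to 4, with antiderivative -2*cos(u).
Back in y: F(y) = -2*cos(exp(y)).
Then F(log(4)) - F(0) = (-2*cos(4)) - (-2*cos(1)) = 2*cos(1) - 2*cos(4).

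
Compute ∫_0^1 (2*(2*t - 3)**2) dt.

Let u = 2*t - 3, so du = 2 dt. When t = 0, u = -3; when t = 1, u = -1.
The integral becomes ∫ u**2 du from -3 to -1, with antiderivative u**3/3.
Back in t: F(t) = (2*t - 3)**3/3.
Then F(1) - F(0) = (-1/3) - (-9) = 26/3.

26/3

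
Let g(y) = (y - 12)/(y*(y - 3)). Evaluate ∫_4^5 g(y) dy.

Factor the denominator: y**2 - 3*y = y(y - 3).
Partial fractions: (y - 12)/(y*(y - 3)) = 4/y - 3/(y - 3).
An antiderivative is F(y) = 4*log(y) - 3*log(y - 3).
Then F(5) - F(4) = (-3*log(2) + 4*log(5)) - (8*log(2)) = -11*log(2) + 4*log(5).

-11*log(2) + 4*log(5)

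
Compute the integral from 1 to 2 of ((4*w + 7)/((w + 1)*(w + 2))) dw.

Factor the denominator: w**2 + 3*w + 2 = (w + 2)(w + 1).
Partial fractions: (4*w + 7)/((w + 1)*(w + 2)) = 1/(w + 2) + 3/(w + 1).
An antiderivative is F(w) = 3*log(w + 1) + log(w + 2).
Then F(2) - F(1) = (2*log(2) + 3*log(3)) - (log(24)) = log(9/2).

log(9/2)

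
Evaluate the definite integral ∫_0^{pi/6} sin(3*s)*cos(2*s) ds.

3/5 - sqrt(3)/5

Use the identity sin(3*s)cos(2*s) = [sin(5*s) + sin(s)]/2.
An antiderivative is F(s) = -cos(s)/2 - cos(5*s)/10.
Then F(pi/6) - F(0) = (-sqrt(3)/5) - (-3/5) = 3/5 - sqrt(3)/5.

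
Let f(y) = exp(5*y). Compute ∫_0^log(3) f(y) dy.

242/5

Let u = exp(y), so du = exp(y) dy. When y = 0, u = 1; when y = log(3), u = 3.
The integral becomes ∫ u**4 du from 1 to 3, with antiderivative u**5/5.
Back in y: F(y) = exp(5*y)/5.
Then F(log(3)) - F(0) = (243/5) - (1/5) = 242/5.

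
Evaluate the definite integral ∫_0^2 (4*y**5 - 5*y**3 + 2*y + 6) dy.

By the power rule, an antiderivative is F(y) = 2*y**6/3 - 5*y**4/4 + y**2 + 6*y.
Then F(2) - F(0) = (116/3) - (0) = 116/3.

116/3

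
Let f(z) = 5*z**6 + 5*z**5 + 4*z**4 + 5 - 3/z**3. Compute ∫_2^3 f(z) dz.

By the power rule, an antiderivative is F(z) = 5*z**7/7 + 5*z**6/6 + 4*z**5/5 + 5*z + 3/(2*z**2).
Then F(3) - F(2) = (249817/105) - (151819/840) = 1846717/840.

1846717/840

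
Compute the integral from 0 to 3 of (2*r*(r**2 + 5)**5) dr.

Let u = r**2 + 5, so du = 2*r dr. When r = 0, u = 5; when r = 3, u = 14.
The integral becomes ∫ u**5 du from 5 to 14, with antiderivative u**6/6.
Back in r: F(r) = (r**2 + 5)**6/6.
Then F(3) - F(0) = (3764768/3) - (15625/6) = 2504637/2.

2504637/2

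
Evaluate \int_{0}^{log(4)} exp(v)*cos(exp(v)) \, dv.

-sin(1) + sin(4)

Let u = exp(v), so du = exp(v) dv. When v = 0, u = 1; when v = log(4), u = 4.
The integral becomes ∫ cos(u) du from 1 to 4, with antiderivative sin(u).
Back in v: F(v) = sin(exp(v)).
Then F(log(4)) - F(0) = (sin(4)) - (sin(1)) = -sin(1) + sin(4).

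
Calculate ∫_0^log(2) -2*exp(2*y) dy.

-3

An antiderivative is F(y) = -exp(2*y).
Then F(log(2)) - F(0) = (-4) - (-1) = -3.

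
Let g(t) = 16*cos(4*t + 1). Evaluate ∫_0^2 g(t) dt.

Let u = 4*t + 1, so du = 4 dt. When t = 0, u = 1; when t = 2, u = 9.
The integral becomes 4·∫ cos(u) du from 1 to 9, with antiderivative 4*sin(u).
Back in t: F(t) = 4*sin(4*t + 1).
Then F(2) - F(0) = (4*sin(9)) - (4*sin(1)) = -4*sin(1) + 4*sin(9).

-4*sin(1) + 4*sin(9)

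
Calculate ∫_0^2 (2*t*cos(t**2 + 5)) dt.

Let u = t**2 + 5, so du = 2*t dt. When t = 0, u = 5; when t = 2, u = 9.
The integral becomes ∫ cos(u) du from 5 to 9, with antiderivative sin(u).
Back in t: F(t) = sin(t**2 + 5).
Then F(2) - F(0) = (sin(9)) - (sin(5)) = sin(9) - sin(5).

sin(9) - sin(5)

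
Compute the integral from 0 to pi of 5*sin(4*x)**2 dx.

Use the identity sin^2(4*x) = (1 - cos(8*x))/2.
An antiderivative is F(x) = 5*x/2 - 5*sin(8*x)/16.
Then F(pi) - F(0) = (5*pi/2) - (0) = 5*pi/2.

5*pi/2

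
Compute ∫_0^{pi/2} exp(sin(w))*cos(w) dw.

-1 + E

Let u = sin(w), so du = cos(w) dw. When w = 0, u = 0; when w = pi/2, u = 1.
The integral becomes ∫ exp(u) du from 0 to 1, with antiderivative exp(u).
Back in w: F(w) = exp(sin(w)).
Then F(pi/2) - F(0) = (E) - (1) = -1 + E.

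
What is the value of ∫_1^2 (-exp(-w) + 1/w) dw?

-exp(-1) + exp(-2) + log(2)

An antiderivative is F(w) = log(w) + exp(-w).
Then F(2) - F(1) = (exp(-2) + log(2)) - (exp(-1)) = -exp(-1) + exp(-2) + log(2).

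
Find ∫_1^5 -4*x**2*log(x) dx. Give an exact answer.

Integrate by parts once (u = ln x, dv = -4*x**2 dx).
An antiderivative is F(x) = -4*x**3*(3*log(x) - 1)/9.
Then F(5) - F(1) = (500/9 - 500*log(5)/3) - (4/9) = 496/9 - 500*log(5)/3.

496/9 - 500*log(5)/3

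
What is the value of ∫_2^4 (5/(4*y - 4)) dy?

5*log(3)/4

An antiderivative is F(y) = 5*log(4*y - 4)/4.
Then F(4) - F(2) = (5*log(12)/4) - (5*log(2)/2) = 5*log(3)/4.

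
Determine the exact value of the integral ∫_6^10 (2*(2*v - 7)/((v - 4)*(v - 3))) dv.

log(49)

Factor the denominator: v**2 - 7*v + 12 = (v - 3)(v - 4).
Partial fractions: 2*(2*v - 7)/((v - 4)*(v - 3)) = 2/(v - 3) + 2/(v - 4).
An antiderivative is F(v) = 2*log(v - 4) + 2*log(v - 3).
Then F(10) - F(6) = (2*log(2) + 2*log(3) + 2*log(7)) - (log(36)) = log(49).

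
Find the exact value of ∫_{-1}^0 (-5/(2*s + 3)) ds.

-5*log(3)/2

An antiderivative is F(s) = -5*log(2*s + 3)/2.
Then F(0) - F(-1) = (-5*log(3)/2) - (0) = -5*log(3)/2.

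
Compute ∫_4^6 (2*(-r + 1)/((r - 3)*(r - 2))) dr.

Factor the denominator: r**2 - 5*r + 6 = (r - 2)(r - 3).
Partial fractions: 2*(-r + 1)/((r - 3)*(r - 2)) = 2/(r - 2) - 4/(r - 3).
An antiderivative is F(r) = -4*log(r - 3) + 2*log(r - 2).
Then F(6) - F(4) = (log(16/81)) - (log(4)) = log(4/81).

log(4/81)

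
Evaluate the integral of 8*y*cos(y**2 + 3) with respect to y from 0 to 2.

-4*sin(3) + 4*sin(7)

Let u = y**2 + 3, so du = 2*y dy. When y = 0, u = 3; when y = 2, u = 7.
The integral becomes 4·∫ cos(u) du from 3 to 7, with antiderivative 4*sin(u).
Back in y: F(y) = 4*sin(y**2 + 3).
Then F(2) - F(0) = (4*sin(7)) - (4*sin(3)) = -4*sin(3) + 4*sin(7).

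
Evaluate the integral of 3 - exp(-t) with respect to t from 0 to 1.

exp(-1) + 2

An antiderivative is F(t) = 3*t + exp(-t).
Then F(1) - F(0) = (exp(-1) + 3) - (1) = exp(-1) + 2.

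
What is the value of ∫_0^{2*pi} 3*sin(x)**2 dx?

3*pi

Use the identity sin^2(x) = (1 - cos(2*x))/2.
An antiderivative is F(x) = 3*x/2 - 3*sin(2*x)/4.
Then F(2*pi) - F(0) = (3*pi) - (0) = 3*pi.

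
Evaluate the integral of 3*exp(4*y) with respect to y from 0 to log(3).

Let u = exp(y), so du = exp(y) dy. When y = 0, u = 1; when y = log(3), u = 3.
The integral becomes 3·∫ u**3 du from 1 to 3, with antiderivative 3*u**4/4.
Back in y: F(y) = 3*exp(4*y)/4.
Then F(log(3)) - F(0) = (243/4) - (3/4) = 60.

60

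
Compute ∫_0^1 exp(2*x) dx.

-1/2 + exp(2)/2

An antiderivative is F(x) = exp(2*x)/2.
Then F(1) - F(0) = (exp(2)/2) - (1/2) = -1/2 + exp(2)/2.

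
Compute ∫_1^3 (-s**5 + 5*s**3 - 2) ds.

By the power rule, an antiderivative is F(s) = -s**6/6 + 5*s**4/4 - 2*s.
Then F(3) - F(1) = (-105/4) - (-11/12) = -76/3.

-76/3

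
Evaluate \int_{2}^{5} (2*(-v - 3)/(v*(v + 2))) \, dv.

-3*log(5) + log(2) + log(7)

Factor the denominator: v**2 + 2*v = (v + 2)v.
Partial fractions: 2*(-v - 3)/(v*(v + 2)) = 1/(v + 2) - 3/v.
An antiderivative is F(v) = -3*log(v) + log(v + 2).
Then F(5) - F(2) = (-3*log(5) + log(7)) - (-log(2)) = -3*log(5) + log(2) + log(7).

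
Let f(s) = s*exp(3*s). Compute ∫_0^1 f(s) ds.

Integrate by parts once (u = s, dv = exp(3*s) ds).
An antiderivative is F(s) = (3*s - 1)*exp(3*s)/9.
Then F(1) - F(0) = (2*exp(3)/9) - (-1/9) = 1/9 + 2*exp(3)/9.

1/9 + 2*exp(3)/9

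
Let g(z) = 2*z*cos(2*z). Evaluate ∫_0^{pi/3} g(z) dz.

Integrate by parts once (u = z, dv = 2*cos(2*z) dz).
An antiderivative is F(z) = z*sin(2*z) + cos(2*z)/2.
Then F(pi/3) - F(0) = (-1/4 + sqrt(3)*pi/6) - (1/2) = -3/4 + sqrt(3)*pi/6.

-3/4 + sqrt(3)*pi/6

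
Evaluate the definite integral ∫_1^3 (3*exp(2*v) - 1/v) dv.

-3*exp(2)/2 - log(3) + 3*exp(6)/2

An antiderivative is F(v) = 3*exp(2*v)/2 - log(v).
Then F(3) - F(1) = (-log(3) + 3*exp(6)/2) - (3*exp(2)/2) = -3*exp(2)/2 - log(3) + 3*exp(6)/2.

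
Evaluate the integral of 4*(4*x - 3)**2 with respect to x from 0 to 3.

Let u = 4*x - 3, so du = 4 dx. When x = 0, u = -3; when x = 3, u = 9.
The integral becomes ∫ u**2 du from -3 to 9, with antiderivative u**3/3.
Back in x: F(x) = (4*x - 3)**3/3.
Then F(3) - F(0) = (243) - (-9) = 252.

252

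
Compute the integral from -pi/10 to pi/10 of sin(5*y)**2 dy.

pi/10

Use the identity sin^2(5*y) = (1 - cos(10*y))/2.
An antiderivative is F(y) = y/2 - sin(10*y)/20.
Then F(pi/10) - F(-pi/10) = (pi/20) - (-pi/20) = pi/10.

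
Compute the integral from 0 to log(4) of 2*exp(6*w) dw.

Let u = exp(w), so du = exp(w) dw. When w = 0, u = 1; when w = log(4), u = 4.
The integral becomes 2·∫ u**5 du from 1 to 4, with antiderivative u**6/3.
Back in w: F(w) = exp(6*w)/3.
Then F(log(4)) - F(0) = (4096/3) - (1/3) = 1365.

1365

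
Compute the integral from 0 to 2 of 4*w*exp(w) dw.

Integrate by parts once (u = w, dv = 4*exp(w) dw).
An antiderivative is F(w) = (4*w - 4)*exp(w).
Then F(2) - F(0) = (4*exp(2)) - (-4) = 4 + 4*exp(2).

4 + 4*exp(2)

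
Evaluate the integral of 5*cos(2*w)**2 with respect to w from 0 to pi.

5*pi/2

Use the identity cos^2(2*w) = (1 + cos(4*w))/2.
An antiderivative is F(w) = 5*w/2 + 5*sin(4*w)/8.
Then F(pi) - F(0) = (5*pi/2) - (0) = 5*pi/2.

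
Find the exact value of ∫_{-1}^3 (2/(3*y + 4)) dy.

2*log(13)/3

An antiderivative is F(y) = 2*log(3*y + 4)/3.
Then F(3) - F(-1) = (2*log(13)/3) - (0) = 2*log(13)/3.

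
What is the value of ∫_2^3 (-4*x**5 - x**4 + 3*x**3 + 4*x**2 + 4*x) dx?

-8029/20

By the power rule, an antiderivative is F(x) = -2*x**6/3 - x**5/5 + 3*x**4/4 + 4*x**3/3 + 2*x**2.
Then F(3) - F(2) = (-8397/20) - (-92/5) = -8029/20.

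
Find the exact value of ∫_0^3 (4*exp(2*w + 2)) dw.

-2*(1 - exp(6))*exp(2)

Let u = 2*w + 2, so du = 2 dw. When w = 0, u = 2; when w = 3, u = 8.
The integral becomes 2·∫ exp(u) du from 2 to 8, with antiderivative 2*exp(u).
Back in w: F(w) = 2*exp(2*w + 2).
Then F(3) - F(0) = (2*exp(8)) - (2*exp(2)) = -2*(1 - exp(6))*exp(2).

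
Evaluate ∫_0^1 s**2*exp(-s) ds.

2 - 5*exp(-1)

Integrate by parts twice (u = s^2, dv = exp(-s) ds).
An antiderivative is F(s) = (-s**2 - 2*s - 2)*exp(-s).
Then F(1) - F(0) = (-5*exp(-1)) - (-2) = 2 - 5*exp(-1).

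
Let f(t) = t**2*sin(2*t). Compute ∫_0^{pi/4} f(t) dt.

Integrate by parts twice (u = t^2, dv = sin(2*t) dt).
An antiderivative is F(t) = -t**2*cos(2*t)/2 + t*sin(2*t)/2 + cos(2*t)/4.
Then F(pi/4) - F(0) = (pi/8) - (1/4) = -1/4 + pi/8.

-1/4 + pi/8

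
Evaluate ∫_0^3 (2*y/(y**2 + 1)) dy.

log(10)

Let u = y**2 + 1, so du = 2*y dy. When y = 0, u = 1; when y = 3, u = 10.
The integral becomes ∫ 1/u du from 1 to 10, with antiderivative log(u).
Back in y: F(y) = log(y**2 + 1).
Then F(3) - F(0) = (log(10)) - (0) = log(10).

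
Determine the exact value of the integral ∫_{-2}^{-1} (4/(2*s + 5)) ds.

log(9)

An antiderivative is F(s) = 2*log(2*s + 5).
Then F(-1) - F(-2) = (log(9)) - (0) = log(9).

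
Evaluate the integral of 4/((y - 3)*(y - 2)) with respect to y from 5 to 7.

-4*log(5) + 4*log(2) + 4*log(3)

Factor the denominator: y**2 - 5*y + 6 = (y - 2)(y - 3).
Partial fractions: 4/((y - 3)*(y - 2)) = -4/(y - 2) + 4/(y - 3).
An antiderivative is F(y) = 4*log(y - 3) - 4*log(y - 2).
Then F(7) - F(5) = (-4*log(5) + 8*log(2)) - (log(16/81)) = -4*log(5) + 4*log(2) + 4*log(3).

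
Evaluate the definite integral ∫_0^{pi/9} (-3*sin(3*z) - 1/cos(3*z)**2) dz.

-sqrt(3)/3 - 1/2

An antiderivative is F(z) = cos(3*z) - tan(3*z)/3.
Then F(pi/9) - F(0) = (1/2 - sqrt(3)/3) - (1) = -sqrt(3)/3 - 1/2.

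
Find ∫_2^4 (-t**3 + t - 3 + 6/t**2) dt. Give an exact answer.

By the power rule, an antiderivative is F(t) = -t**4/4 + t**2/2 - 3*t - 6/t.
Then F(4) - F(2) = (-139/2) - (-11) = -117/2.

-117/2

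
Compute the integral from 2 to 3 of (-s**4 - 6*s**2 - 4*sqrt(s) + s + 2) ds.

-757/10 - 8*sqrt(3) + 16*sqrt(2)/3

By the power rule, an antiderivative is F(s) = -s**5/5 - 8*s**(3/2)/3 - 2*s**3 + s**2/2 + 2*s.
Then F(3) - F(2) = (-921/10 - 8*sqrt(3)) - (-82/5 - 16*sqrt(2)/3) = -757/10 - 8*sqrt(3) + 16*sqrt(2)/3.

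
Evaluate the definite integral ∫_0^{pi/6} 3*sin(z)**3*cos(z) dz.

3/64

Let u = sin(z), so du = cos(z) dz. When z = 0, u = 0; when z = pi/6, u = 1/2.
The integral becomes 3·∫ u**3 du from 0 to 1/2, with antiderivative 3*u**4/4.
Back in z: F(z) = 3*sin(z)**4/4.
Then F(pi/6) - F(0) = (3/64) - (0) = 3/64.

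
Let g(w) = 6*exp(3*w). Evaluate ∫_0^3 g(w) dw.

Let u = 3*w, so du = 3 dw. When w = 0, u = 0; when w = 3, u = 9.
The integral becomes 2·∫ exp(u) du from 0 to 9, with antiderivative 2*exp(u).
Back in w: F(w) = 2*exp(3*w).
Then F(3) - F(0) = (2*exp(9)) - (2) = -2 + 2*exp(9).

-2 + 2*exp(9)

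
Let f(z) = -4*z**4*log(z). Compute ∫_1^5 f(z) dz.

Integrate by parts once (u = ln z, dv = -4*z**4 dz).
An antiderivative is F(z) = -4*z**5*(5*log(z) - 1)/25.
Then F(5) - F(1) = (500 - 2500*log(5)) - (4/25) = 12496/25 - 2500*log(5).

12496/25 - 2500*log(5)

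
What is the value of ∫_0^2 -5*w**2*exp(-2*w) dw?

-5/4 + 65*exp(-4)/4

Integrate by parts twice (u = w^2, dv = -5*exp(-2*w) dw).
An antiderivative is F(w) = (10*w**2 + 10*w + 5)*exp(-2*w)/4.
Then F(2) - F(0) = (65*exp(-4)/4) - (5/4) = -5/4 + 65*exp(-4)/4.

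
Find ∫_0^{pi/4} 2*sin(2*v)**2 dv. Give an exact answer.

Use the identity sin^2(2*v) = (1 - cos(4*v))/2.
An antiderivative is F(v) = v - sin(4*v)/4.
Then F(pi/4) - F(0) = (pi/4) - (0) = pi/4.

pi/4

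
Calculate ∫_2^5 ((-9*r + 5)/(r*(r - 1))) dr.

Factor the denominator: r**2 - r = r(r - 1).
Partial fractions: (-9*r + 5)/(r*(r - 1)) = -5/r - 4/(r - 1).
An antiderivative is F(r) = -5*log(r) - 4*log(r - 1).
Then F(5) - F(2) = (-5*log(5) - 8*log(2)) - (-log(32)) = -5*log(5) - 3*log(2).

-5*log(5) - 3*log(2)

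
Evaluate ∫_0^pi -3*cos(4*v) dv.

An antiderivative is F(v) = -3*sin(4*v)/4.
Then F(pi) - F(0) = (0) - (0) = 0.

0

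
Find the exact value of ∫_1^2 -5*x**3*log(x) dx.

75/16 - 20*log(2)

Integrate by parts once (u = ln x, dv = -5*x**3 dx).
An antiderivative is F(x) = -5*x**4*(4*log(x) - 1)/16.
Then F(2) - F(1) = (5 - 20*log(2)) - (5/16) = 75/16 - 20*log(2).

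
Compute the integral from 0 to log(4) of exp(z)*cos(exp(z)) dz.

Let u = exp(z), so du = exp(z) dz. When z = 0, u = 1; when z = log(4), u = 4.
The integral becomes ∫ cos(u) du from 1 to 4, with antiderivative sin(u).
Back in z: F(z) = sin(exp(z)).
Then F(log(4)) - F(0) = (sin(4)) - (sin(1)) = -sin(1) + sin(4).

-sin(1) + sin(4)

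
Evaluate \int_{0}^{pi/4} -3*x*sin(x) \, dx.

3*sqrt(2)*(-4 + pi)/8

Integrate by parts once (u = x, dv = -3*sin(x) dx).
An antiderivative is F(x) = 3*x*cos(x) - 3*sin(x).
Then F(pi/4) - F(0) = (3*sqrt(2)*(-4 + pi)/8) - (0) = 3*sqrt(2)*(-4 + pi)/8.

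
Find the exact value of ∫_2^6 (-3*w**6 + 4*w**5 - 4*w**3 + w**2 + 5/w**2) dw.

By the power rule, an antiderivative is F(w) = -3*w**7/7 + 2*w**6/3 - w**4 + w**3/3 - 5/w.
Then F(6) - F(2) = (-3783923/42) - (-1177/42) = -1891373/21.

-1891373/21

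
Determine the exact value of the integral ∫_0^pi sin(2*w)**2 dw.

pi/2

Use the identity sin^2(2*w) = (1 - cos(4*w))/2.
An antiderivative is F(w) = w/2 - sin(4*w)/8.
Then F(pi) - F(0) = (pi/2) - (0) = pi/2.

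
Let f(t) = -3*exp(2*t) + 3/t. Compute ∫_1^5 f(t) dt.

An antiderivative is F(t) = -3*exp(2*t)/2 + 3*log(t).
Then F(5) - F(1) = (-3*exp(10)/2 + 3*log(5)) - (-3*exp(2)/2) = -3*exp(10)/2 + 3*log(5) + 3*exp(2)/2.

-3*exp(10)/2 + 3*log(5) + 3*exp(2)/2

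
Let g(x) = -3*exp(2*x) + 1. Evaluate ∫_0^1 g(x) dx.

5/2 - 3*exp(2)/2

An antiderivative is F(x) = -3*exp(2*x)/2 + x.
Then F(1) - F(0) = (1 - 3*exp(2)/2) - (-3/2) = 5/2 - 3*exp(2)/2.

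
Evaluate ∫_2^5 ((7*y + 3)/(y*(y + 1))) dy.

log(2) + 3*log(5)

Factor the denominator: y**2 + y = (y + 1)y.
Partial fractions: (7*y + 3)/(y*(y + 1)) = 4/(y + 1) + 3/y.
An antiderivative is F(y) = 3*log(y) + 4*log(y + 1).
Then F(5) - F(2) = (4*log(2) + 4*log(3) + 3*log(5)) - (3*log(2) + 4*log(3)) = log(2) + 3*log(5).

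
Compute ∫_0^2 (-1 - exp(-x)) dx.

-3 + exp(-2)

An antiderivative is F(x) = -x + exp(-x).
Then F(2) - F(0) = (-2 + exp(-2)) - (1) = -3 + exp(-2).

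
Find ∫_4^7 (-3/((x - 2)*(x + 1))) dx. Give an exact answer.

log(16/25)

Factor the denominator: x**2 - x - 2 = (x + 1)(x - 2).
Partial fractions: -3/((x - 2)*(x + 1)) = 1/(x + 1) - 1/(x - 2).
An antiderivative is F(x) = -log(x - 2) + log(x + 1).
Then F(7) - F(4) = (log(8/5)) - (log(5/2)) = log(16/25).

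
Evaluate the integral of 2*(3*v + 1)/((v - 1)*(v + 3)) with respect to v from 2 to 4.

-4*log(5) + 2*log(3) + 4*log(7)

Factor the denominator: v**2 + 2*v - 3 = (v + 3)(v - 1).
Partial fractions: 2*(3*v + 1)/((v - 1)*(v + 3)) = 4/(v + 3) + 2/(v - 1).
An antiderivative is F(v) = 2*log(v - 1) + 4*log(v + 3).
Then F(4) - F(2) = (2*log(3) + 4*log(7)) - (4*log(5)) = -4*log(5) + 2*log(3) + 4*log(7).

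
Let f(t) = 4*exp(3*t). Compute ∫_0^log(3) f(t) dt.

104/3

Let u = exp(t), so du = exp(t) dt. When t = 0, u = 1; when t = log(3), u = 3.
The integral becomes 4·∫ u**2 du from 1 to 3, with antiderivative 4*u**3/3.
Back in t: F(t) = 4*exp(3*t)/3.
Then F(log(3)) - F(0) = (36) - (4/3) = 104/3.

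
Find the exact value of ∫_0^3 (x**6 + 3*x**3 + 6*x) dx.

By the power rule, an antiderivative is F(x) = x**7/7 + 3*x**4/4 + 3*x**2.
Then F(3) - F(0) = (11205/28) - (0) = 11205/28.

11205/28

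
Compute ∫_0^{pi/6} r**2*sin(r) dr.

-2 - sqrt(3)*pi**2/72 + pi/6 + sqrt(3)

Integrate by parts twice (u = r^2, dv = sin(r) dr).
An antiderivative is F(r) = -r**2*cos(r) + 2*r*sin(r) + 2*cos(r).
Then F(pi/6) - F(0) = (-sqrt(3)*pi**2/72 + pi/6 + sqrt(3)) - (2) = -2 - sqrt(3)*pi**2/72 + pi/6 + sqrt(3).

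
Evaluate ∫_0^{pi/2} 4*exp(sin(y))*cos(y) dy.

Let u = sin(y), so du = cos(y) dy. When y = 0, u = 0; when y = pi/2, u = 1.
The integral becomes 4·∫ exp(u) du from 0 to 1, with antiderivative 4*exp(u).
Back in y: F(y) = 4*exp(sin(y)).
Then F(pi/2) - F(0) = (4*E) - (4) = -4 + 4*E.

-4 + 4*E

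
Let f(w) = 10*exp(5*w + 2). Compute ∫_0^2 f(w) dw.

-2*(1 - exp(10))*exp(2)

Let u = 5*w + 2, so du = 5 dw. When w = 0, u = 2; when w = 2, u = 12.
The integral becomes 2·∫ exp(u) du from 2 to 12, with antiderivative 2*exp(u).
Back in w: F(w) = 2*exp(5*w + 2).
Then F(2) - F(0) = (2*exp(12)) - (2*exp(2)) = -2*(1 - exp(10))*exp(2).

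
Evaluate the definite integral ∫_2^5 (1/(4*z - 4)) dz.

An antiderivative is F(z) = log(4*z - 4)/4.
Then F(5) - F(2) = (log(2)) - (log(2)/2) = log(2)/2.

log(2)/2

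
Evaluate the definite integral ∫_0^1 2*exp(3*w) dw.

An antiderivative is F(w) = 2*exp(3*w)/3.
Then F(1) - F(0) = (2*exp(3)/3) - (2/3) = -2/3 + 2*exp(3)/3.

-2/3 + 2*exp(3)/3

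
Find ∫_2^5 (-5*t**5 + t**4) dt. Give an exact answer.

-123489/10

By the power rule, an antiderivative is F(t) = -5*t**6/6 + t**5/5.
Then F(5) - F(2) = (-74375/6) - (-704/15) = -123489/10.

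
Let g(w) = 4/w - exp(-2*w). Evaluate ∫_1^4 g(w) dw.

(-exp(6) + 1 + 16*exp(8)*log(2))*exp(-8)/2

An antiderivative is F(w) = 4*log(w) + exp(-2*w)/2.
Then F(4) - F(1) = (exp(-8)/2 + 8*log(2)) - (exp(-2)/2) = (-exp(6) + 1 + 16*exp(8)*log(2))*exp(-8)/2.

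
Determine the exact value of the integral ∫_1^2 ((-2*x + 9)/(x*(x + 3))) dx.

-5*log(5) + 13*log(2)

Factor the denominator: x**2 + 3*x = (x + 3)x.
Partial fractions: (-2*x + 9)/(x*(x + 3)) = -5/(x + 3) + 3/x.
An antiderivative is F(x) = 3*log(x) - 5*log(x + 3).
Then F(2) - F(1) = (-5*log(5) + 3*log(2)) - (-10*log(2)) = -5*log(5) + 13*log(2).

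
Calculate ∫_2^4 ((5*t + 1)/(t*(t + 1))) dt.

-4*log(3) + log(2) + 4*log(5)

Factor the denominator: t**2 + t = (t + 1)t.
Partial fractions: (5*t + 1)/(t*(t + 1)) = 4/(t + 1) + 1/t.
An antiderivative is F(t) = log(t) + 4*log(t + 1).
Then F(4) - F(2) = (2*log(2) + 4*log(5)) - (log(2) + 4*log(3)) = -4*log(3) + log(2) + 4*log(5).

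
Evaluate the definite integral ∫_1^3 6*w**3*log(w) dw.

Integrate by parts once (u = ln w, dv = 6*w**3 dw).
An antiderivative is F(w) = 3*w**4*(4*log(w) - 1)/8.
Then F(3) - F(1) = (-243/8 + 243*log(3)/2) - (-3/8) = -30 + 243*log(3)/2.

-30 + 243*log(3)/2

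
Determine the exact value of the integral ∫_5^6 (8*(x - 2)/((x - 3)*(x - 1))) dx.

-12*log(2) + 4*log(3) + 4*log(5)

Factor the denominator: x**2 - 4*x + 3 = (x - 1)(x - 3).
Partial fractions: 8*(x - 2)/((x - 3)*(x - 1)) = 4/(x - 1) + 4/(x - 3).
An antiderivative is F(x) = 4*log(x - 3) + 4*log(x - 1).
Then F(6) - F(5) = (4*log(3) + 4*log(5)) - (12*log(2)) = -12*log(2) + 4*log(3) + 4*log(5).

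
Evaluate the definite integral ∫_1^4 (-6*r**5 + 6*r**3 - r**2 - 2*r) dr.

By the power rule, an antiderivative is F(r) = -r**6 + 3*r**4/2 - r**3/3 - r**2.
Then F(4) - F(1) = (-11248/3) - (-5/6) = -7497/2.

-7497/2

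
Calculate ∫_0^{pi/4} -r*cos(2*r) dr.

Integrate by parts once (u = r, dv = -cos(2*r) dr).
An antiderivative is F(r) = -r*sin(2*r)/2 - cos(2*r)/4.
Then F(pi/4) - F(0) = (-pi/8) - (-1/4) = 1/4 - pi/8.

1/4 - pi/8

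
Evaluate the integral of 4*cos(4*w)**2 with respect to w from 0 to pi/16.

Use the identity cos^2(4*w) = (1 + cos(8*w))/2.
An antiderivative is F(w) = 2*w + sin(8*w)/4.
Then F(pi/16) - F(0) = (1/4 + pi/8) - (0) = 1/4 + pi/8.

1/4 + pi/8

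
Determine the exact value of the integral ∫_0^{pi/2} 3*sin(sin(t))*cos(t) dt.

Let u = sin(t), so du = cos(t) dt. When t = 0, u = 0; when t = pi/2, u = 1.
The integral becomes 3·∫ sin(u) du from 0 to 1, with antiderivative -3*cos(u).
Back in t: F(t) = -3*cos(sin(t)).
Then F(pi/2) - F(0) = (-3*cos(1)) - (-3) = 3 - 3*cos(1).

3 - 3*cos(1)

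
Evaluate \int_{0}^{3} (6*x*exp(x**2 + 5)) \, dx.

Let u = x**2 + 5, so du = 2*x dx. When x = 0, u = 5; when x = 3, u = 14.
The integral becomes 3·∫ exp(u) du from 5 to 14, with antiderivative 3*exp(u).
Back in x: F(x) = 3*exp(x**2 + 5).
Then F(3) - F(0) = (3*exp(14)) - (3*exp(5)) = -3*(1 - exp(9))*exp(5).

-3*(1 - exp(9))*exp(5)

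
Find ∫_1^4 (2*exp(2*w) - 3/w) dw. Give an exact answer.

An antiderivative is F(w) = exp(2*w) - 3*log(w).
Then F(4) - F(1) = (-log(64) + exp(8)) - (exp(2)) = -exp(2) - log(64) + exp(8).

-exp(2) - log(64) + exp(8)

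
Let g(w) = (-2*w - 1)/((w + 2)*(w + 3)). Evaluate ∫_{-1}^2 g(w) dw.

Factor the denominator: w**2 + 5*w + 6 = (w + 3)(w + 2).
Partial fractions: (-2*w - 1)/((w + 2)*(w + 3)) = -5/(w + 3) + 3/(w + 2).
An antiderivative is F(w) = 3*log(w + 2) - 5*log(w + 3).
Then F(2) - F(-1) = (-5*log(5) + 6*log(2)) - (-log(32)) = -5*log(5) + 11*log(2).

-5*log(5) + 11*log(2)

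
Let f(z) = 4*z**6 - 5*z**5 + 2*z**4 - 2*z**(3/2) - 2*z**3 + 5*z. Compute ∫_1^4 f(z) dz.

By the power rule, an antiderivative is F(z) = 4*z**7/7 - 5*z**6/6 - 4*z**(5/2)/5 + 2*z**5/5 - z**4/2 + 5*z**2/2.
Then F(4) - F(1) = (131144/21) - (281/210) = 437053/70.

437053/70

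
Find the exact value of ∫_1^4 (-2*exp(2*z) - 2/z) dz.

An antiderivative is F(z) = -exp(2*z) - 2*log(z).
Then F(4) - F(1) = (-exp(8) - log(16)) - (-exp(2)) = -exp(8) - log(16) + exp(2).

-exp(8) - log(16) + exp(2)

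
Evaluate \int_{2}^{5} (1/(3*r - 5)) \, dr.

An antiderivative is F(r) = log(3*r - 5)/3.
Then F(5) - F(2) = (log(10)/3) - (0) = log(10)/3.

log(10)/3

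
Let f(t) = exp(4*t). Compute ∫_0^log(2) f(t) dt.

15/4

Let u = exp(t), so du = exp(t) dt. When t = 0, u = 1; when t = log(2), u = 2.
The integral becomes ∫ u**3 du from 1 to 2, with antiderivative u**4/4.
Back in t: F(t) = exp(4*t)/4.
Then F(log(2)) - F(0) = (4) - (1/4) = 15/4.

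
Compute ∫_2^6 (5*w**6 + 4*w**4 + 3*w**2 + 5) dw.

7220012/35

By the power rule, an antiderivative is F(w) = 5*w**7/7 + 4*w**5/5 + w**3 + 5*w.
Then F(6) - F(2) = (7224738/35) - (4726/35) = 7220012/35.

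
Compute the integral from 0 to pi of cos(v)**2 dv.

Use the identity cos^2(v) = (1 + cos(2*v))/2.
An antiderivative is F(v) = v/2 + sin(2*v)/4.
Then F(pi) - F(0) = (pi/2) - (0) = pi/2.

pi/2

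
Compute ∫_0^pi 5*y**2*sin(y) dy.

Integrate by parts twice (u = y^2, dv = 5*sin(y) dy).
An antiderivative is F(y) = -5*y**2*cos(y) + 10*y*sin(y) + 10*cos(y).
Then F(pi) - F(0) = (-10 + 5*pi**2) - (10) = -20 + 5*pi**2.

-20 + 5*pi**2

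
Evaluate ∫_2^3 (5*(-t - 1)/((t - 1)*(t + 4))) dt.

-3*log(7) + log(2) + 3*log(3)

Factor the denominator: t**2 + 3*t - 4 = (t + 4)(t - 1).
Partial fractions: 5*(-t - 1)/((t - 1)*(t + 4)) = -3/(t + 4) - 2/(t - 1).
An antiderivative is F(t) = -2*log(t - 1) - 3*log(t + 4).
Then F(3) - F(2) = (-3*log(7) - 2*log(2)) - (-3*log(3) - 3*log(2)) = -3*log(7) + log(2) + 3*log(3).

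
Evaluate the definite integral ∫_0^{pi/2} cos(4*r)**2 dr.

Use the identity cos^2(4*r) = (1 + cos(8*r))/2.
An antiderivative is F(r) = r/2 + sin(8*r)/16.
Then F(pi/2) - F(0) = (pi/4) - (0) = pi/4.

pi/4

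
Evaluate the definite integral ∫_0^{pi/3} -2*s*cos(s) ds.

Integrate by parts once (u = s, dv = -2*cos(s) ds).
An antiderivative is F(s) = -2*s*sin(s) - 2*cos(s).
Then F(pi/3) - F(0) = (-sqrt(3)*pi/3 - 1) - (-2) = -sqrt(3)*pi/3 + 1.

-sqrt(3)*pi/3 + 1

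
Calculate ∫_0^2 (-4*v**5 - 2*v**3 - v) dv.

-158/3

By the power rule, an antiderivative is F(v) = -2*v**6/3 - v**4/2 - v**2/2.
Then F(2) - F(0) = (-158/3) - (0) = -158/3.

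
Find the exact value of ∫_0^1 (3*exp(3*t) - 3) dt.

An antiderivative is F(t) = exp(3*t) - 3*t.
Then F(1) - F(0) = (-3 + exp(3)) - (1) = -4 + exp(3).

-4 + exp(3)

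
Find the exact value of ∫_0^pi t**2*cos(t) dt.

-2*pi

Integrate by parts twice (u = t^2, dv = cos(t) dt).
An antiderivative is F(t) = t**2*sin(t) + 2*t*cos(t) - 2*sin(t).
Then F(pi) - F(0) = (-2*pi) - (0) = -2*pi.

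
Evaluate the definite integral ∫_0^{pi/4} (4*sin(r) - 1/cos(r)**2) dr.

3 - 2*sqrt(2)

An antiderivative is F(r) = -4*cos(r) - tan(r).
Then F(pi/4) - F(0) = (-2*sqrt(2) - 1) - (-4) = 3 - 2*sqrt(2).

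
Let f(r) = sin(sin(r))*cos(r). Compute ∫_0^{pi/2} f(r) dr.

1 - cos(1)

Let u = sin(r), so du = cos(r) dr. When r = 0, u = 0; when r = pi/2, u = 1.
The integral becomes ∫ sin(u) du from 0 to 1, with antiderivative -cos(u).
Back in r: F(r) = -cos(sin(r)).
Then F(pi/2) - F(0) = (-cos(1)) - (-1) = 1 - cos(1).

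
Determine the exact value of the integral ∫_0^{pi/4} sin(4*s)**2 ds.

pi/8

Use the identity sin^2(4*s) = (1 - cos(8*s))/2.
An antiderivative is F(s) = s/2 - sin(8*s)/16.
Then F(pi/4) - F(0) = (pi/8) - (0) = pi/8.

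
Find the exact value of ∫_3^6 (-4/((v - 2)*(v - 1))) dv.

Factor the denominator: v**2 - 3*v + 2 = (v - 1)(v - 2).
Partial fractions: -4/((v - 2)*(v - 1)) = 4/(v - 1) - 4/(v - 2).
An antiderivative is F(v) = -4*log(v - 2) + 4*log(v - 1).
Then F(6) - F(3) = (-8*log(2) + 4*log(5)) - (log(16)) = -12*log(2) + 4*log(5).

-12*log(2) + 4*log(5)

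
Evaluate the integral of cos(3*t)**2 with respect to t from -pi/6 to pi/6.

pi/6

Use the identity cos^2(3*t) = (1 + cos(6*t))/2.
An antiderivative is F(t) = t/2 + sin(6*t)/12.
Then F(pi/6) - F(-pi/6) = (pi/12) - (-pi/12) = pi/6.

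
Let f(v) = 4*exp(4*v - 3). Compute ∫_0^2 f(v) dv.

Let u = 4*v - 3, so du = 4 dv. When v = 0, u = -3; when v = 2, u = 5.
The integral becomes ∫ exp(u) du from -3 to 5, with antiderivative exp(u).
Back in v: F(v) = exp(4*v - 3).
Then F(2) - F(0) = (exp(5)) - (exp(-3)) = -(1 - exp(8))*exp(-3).

-(1 - exp(8))*exp(-3)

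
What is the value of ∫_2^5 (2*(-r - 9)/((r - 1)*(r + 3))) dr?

-3*log(5) - log(2)

Factor the denominator: r**2 + 2*r - 3 = (r + 3)(r - 1).
Partial fractions: 2*(-r - 9)/((r - 1)*(r + 3)) = 3/(r + 3) - 5/(r - 1).
An antiderivative is F(r) = -5*log(r - 1) + 3*log(r + 3).
Then F(5) - F(2) = (-log(2)) - (3*log(5)) = -3*log(5) - log(2).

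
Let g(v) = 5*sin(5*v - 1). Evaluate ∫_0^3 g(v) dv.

Let u = 5*v - 1, so du = 5 dv. When v = 0, u = -1; when v = 3, u = 14.
The integral becomes ∫ sin(u) du from -1 to 14, with antiderivative -cos(u).
Back in v: F(v) = -cos(5*v - 1).
Then F(3) - F(0) = (-cos(14)) - (-cos(1)) = -cos(14) + cos(1).

-cos(14) + cos(1)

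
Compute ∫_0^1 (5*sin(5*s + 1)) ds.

Let u = 5*s + 1, so du = 5 ds. When s = 0, u = 1; when s = 1, u = 6.
The integral becomes ∫ sin(u) du from 1 to 6, with antiderivative -cos(u).
Back in s: F(s) = -cos(5*s + 1).
Then F(1) - F(0) = (-cos(6)) - (-cos(1)) = -cos(6) + cos(1).

-cos(6) + cos(1)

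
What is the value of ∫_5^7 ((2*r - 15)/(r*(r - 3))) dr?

-5*log(5) - 3*log(2) + 5*log(7)

Factor the denominator: r**2 - 3*r = r(r - 3).
Partial fractions: (2*r - 15)/(r*(r - 3)) = 5/r - 3/(r - 3).
An antiderivative is F(r) = 5*log(r) - 3*log(r - 3).
Then F(7) - F(5) = (-6*log(2) + 5*log(7)) - (-3*log(2) + 5*log(5)) = -5*log(5) - 3*log(2) + 5*log(7).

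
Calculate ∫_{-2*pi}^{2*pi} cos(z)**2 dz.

2*pi

Use the identity cos^2(z) = (1 + cos(2*z))/2.
An antiderivative is F(z) = z/2 + sin(2*z)/4.
Then F(2*pi) - F(-2*pi) = (pi) - (-pi) = 2*pi.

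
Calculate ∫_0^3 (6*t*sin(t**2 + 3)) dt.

3*cos(3) - 3*cos(12)

Let u = t**2 + 3, so du = 2*t dt. When t = 0, u = 3; when t = 3, u = 12.
The integral becomes 3·∫ sin(u) du from 3 to 12, with antiderivative -3*cos(u).
Back in t: F(t) = -3*cos(t**2 + 3).
Then F(3) - F(0) = (-3*cos(12)) - (-3*cos(3)) = 3*cos(3) - 3*cos(12).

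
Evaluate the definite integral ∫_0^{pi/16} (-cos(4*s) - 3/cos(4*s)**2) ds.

An antiderivative is F(s) = -sin(4*s)/4 - 3*tan(4*s)/4.
Then F(pi/16) - F(0) = (-3/4 - sqrt(2)/8) - (0) = -3/4 - sqrt(2)/8.

-3/4 - sqrt(2)/8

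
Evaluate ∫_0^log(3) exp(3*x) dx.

Let u = exp(x), so du = exp(x) dx. When x = 0, u = 1; when x = log(3), u = 3.
The integral becomes ∫ u**2 du from 1 to 3, with antiderivative u**3/3.
Back in x: F(x) = exp(3*x)/3.
Then F(log(3)) - F(0) = (9) - (1/3) = 26/3.

26/3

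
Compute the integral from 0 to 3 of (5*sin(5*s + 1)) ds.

cos(1) - cos(16)

Let u = 5*s + 1, so du = 5 ds. When s = 0, u = 1; when s = 3, u = 16.
The integral becomes ∫ sin(u) du from 1 to 16, with antiderivative -cos(u).
Back in s: F(s) = -cos(5*s + 1).
Then F(3) - F(0) = (-cos(16)) - (-cos(1)) = cos(1) - cos(16).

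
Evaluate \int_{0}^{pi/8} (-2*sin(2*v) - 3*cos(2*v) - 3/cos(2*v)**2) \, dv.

An antiderivative is F(v) = -3*sin(2*v)/2 + cos(2*v) - 3*tan(2*v)/2.
Then F(pi/8) - F(0) = (-3/2 - sqrt(2)/4) - (1) = -5/2 - sqrt(2)/4.

-5/2 - sqrt(2)/4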